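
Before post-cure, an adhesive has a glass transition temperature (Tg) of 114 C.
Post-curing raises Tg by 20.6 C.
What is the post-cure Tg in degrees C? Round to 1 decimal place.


Tg_post = Tg_base + delta_Tg
= 114 + 20.6
= 134.6 C

134.6


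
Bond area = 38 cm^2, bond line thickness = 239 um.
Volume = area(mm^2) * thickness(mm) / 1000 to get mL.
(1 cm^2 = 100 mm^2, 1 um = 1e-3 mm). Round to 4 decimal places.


area_mm2 = 38 * 100 = 3800
blt_mm = 239 * 1e-3 = 0.239
vol_mm3 = 3800 * 0.239 = 908.2
vol_mL = 908.2 / 1000 = 0.9082 mL

0.9082


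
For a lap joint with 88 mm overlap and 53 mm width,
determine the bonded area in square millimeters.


Area = 88 * 53 = 4664 mm^2

4664


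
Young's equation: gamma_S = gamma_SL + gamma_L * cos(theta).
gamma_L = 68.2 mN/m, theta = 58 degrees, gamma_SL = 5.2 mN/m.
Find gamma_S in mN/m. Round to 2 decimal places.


cos(58 deg) = 0.529919
gamma_S = 5.2 + 68.2 * 0.529919
= 41.34 mN/m

41.34


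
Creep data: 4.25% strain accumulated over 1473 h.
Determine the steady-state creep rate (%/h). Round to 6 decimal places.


Rate = 4.25 / 1473 = 0.002885 %/h

0.002885


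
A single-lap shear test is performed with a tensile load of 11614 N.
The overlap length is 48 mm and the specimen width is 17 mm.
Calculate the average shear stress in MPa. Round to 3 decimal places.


Shear stress = F / (overlap * width)
= 11614 / (48 * 17)
= 11614 / 816
= 14.233 MPa

14.233


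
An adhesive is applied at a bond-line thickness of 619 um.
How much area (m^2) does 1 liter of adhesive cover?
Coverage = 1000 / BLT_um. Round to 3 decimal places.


Coverage = 1000 / 619 = 1.616 m^2

1.616


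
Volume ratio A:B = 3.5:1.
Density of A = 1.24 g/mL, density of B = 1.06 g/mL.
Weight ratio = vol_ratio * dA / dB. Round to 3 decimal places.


Wt ratio = 3.5 * 1.24 / 1.06
= 4.094

4.094


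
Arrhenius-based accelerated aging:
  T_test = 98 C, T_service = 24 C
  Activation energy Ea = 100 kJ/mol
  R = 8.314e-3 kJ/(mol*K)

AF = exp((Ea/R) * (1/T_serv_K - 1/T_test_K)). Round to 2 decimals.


T_test_K = 371.15, T_serv_K = 297.15
AF = exp((100/8.314e-3) * (1/297.15 - 1/371.15))
= 3198.47

3198.47


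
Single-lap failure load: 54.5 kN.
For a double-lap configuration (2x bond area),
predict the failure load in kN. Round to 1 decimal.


Failure load = 54.5 * 2 = 109.0 kN

109.0


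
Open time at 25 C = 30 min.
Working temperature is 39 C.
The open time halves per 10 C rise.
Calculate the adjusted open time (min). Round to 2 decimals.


factor = 2^((39 - 25) / 10) = 2.6390
ot = 30 / 2.6390 = 11.37 min

11.37


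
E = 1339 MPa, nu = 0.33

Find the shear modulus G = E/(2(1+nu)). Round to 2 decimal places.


G = 1339 / (2 * 1.33)
= 503.38 MPa

503.38


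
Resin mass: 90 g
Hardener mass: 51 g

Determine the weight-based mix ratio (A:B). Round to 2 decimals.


Ratio = 90 / 51 = 1.76

1.76


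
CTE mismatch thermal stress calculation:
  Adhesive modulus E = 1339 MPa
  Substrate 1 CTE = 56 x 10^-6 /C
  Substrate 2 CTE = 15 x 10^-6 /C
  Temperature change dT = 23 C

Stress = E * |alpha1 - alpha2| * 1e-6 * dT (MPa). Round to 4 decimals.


delta_alpha = |56 - 15| = 41 x 10^-6/C
Stress = 1339 * 41e-6 * 23
= 1.2627 MPa

1.2627


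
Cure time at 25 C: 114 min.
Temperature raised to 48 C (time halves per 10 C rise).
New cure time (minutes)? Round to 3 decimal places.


Acceleration factor = 2^(23/10) = 4.9246
New time = 114 / 4.9246 = 23.149 min

23.149


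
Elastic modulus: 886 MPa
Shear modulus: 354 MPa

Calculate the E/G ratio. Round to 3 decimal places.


E / G = 886 / 354 = 2.503

2.503


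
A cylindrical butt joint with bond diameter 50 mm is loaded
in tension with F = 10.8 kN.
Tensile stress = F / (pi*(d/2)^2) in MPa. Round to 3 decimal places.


Area = pi * (50/2)^2 = 1963.4954 mm^2
Stress = 10.8*1000 / 1963.4954
= 5.500 MPa

5.500


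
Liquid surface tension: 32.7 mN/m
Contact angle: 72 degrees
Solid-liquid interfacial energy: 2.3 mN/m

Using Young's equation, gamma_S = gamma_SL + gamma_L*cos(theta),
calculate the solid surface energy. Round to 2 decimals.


gamma_S = 2.3 + 32.7 * cos(72)
= 12.40 mN/m

12.40


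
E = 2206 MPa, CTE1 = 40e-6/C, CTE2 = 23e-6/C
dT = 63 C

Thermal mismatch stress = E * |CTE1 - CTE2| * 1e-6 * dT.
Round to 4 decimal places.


= 2206 * 17e-6 * 63
= 2.3626 MPa

2.3626


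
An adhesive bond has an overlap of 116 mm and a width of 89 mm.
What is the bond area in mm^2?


Bond area = overlap * width
= 116 * 89
= 10324 mm^2

10324


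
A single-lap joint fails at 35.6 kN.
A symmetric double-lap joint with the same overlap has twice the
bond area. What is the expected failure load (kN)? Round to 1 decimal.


Double-lap load = 2 * 35.6 = 71.2 kN

71.2


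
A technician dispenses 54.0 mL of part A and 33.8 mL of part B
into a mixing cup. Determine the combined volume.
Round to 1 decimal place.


Combined volume = 54.0 + 33.8
= 87.8 mL

87.8


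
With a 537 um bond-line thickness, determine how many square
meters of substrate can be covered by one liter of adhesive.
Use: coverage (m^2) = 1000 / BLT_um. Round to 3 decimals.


Coverage = 1000 / 537 = 1.862 m^2

1.862


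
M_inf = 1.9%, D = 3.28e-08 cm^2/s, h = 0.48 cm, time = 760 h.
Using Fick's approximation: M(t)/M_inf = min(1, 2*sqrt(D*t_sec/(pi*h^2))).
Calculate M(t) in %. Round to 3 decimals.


t = 2736000 s
ratio = min(1, 2*sqrt(3.28e-08*2736000/(pi*0.2304)))
= 0.704221
M(t) = 1.9 * 0.704221 = 1.338%

1.338


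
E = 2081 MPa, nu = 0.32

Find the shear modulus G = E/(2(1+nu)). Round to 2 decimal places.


G = 2081 / (2 * 1.32)
= 788.26 MPa

788.26


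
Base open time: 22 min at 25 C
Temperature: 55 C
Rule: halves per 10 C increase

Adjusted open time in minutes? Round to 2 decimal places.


Acceleration = 2^((55-25)/10) = 8.0000
Open time = 22 / 8.0000 = 2.75 min

2.75


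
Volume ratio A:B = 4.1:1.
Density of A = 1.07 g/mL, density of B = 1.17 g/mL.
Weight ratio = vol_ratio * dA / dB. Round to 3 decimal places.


Wt ratio = 4.1 * 1.07 / 1.17
= 3.750

3.750


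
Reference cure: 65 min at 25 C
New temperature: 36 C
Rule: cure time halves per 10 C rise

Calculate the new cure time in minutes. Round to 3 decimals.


factor = 2^((36-25)/10) = 2.1435
t_new = 65 / 2.1435 = 30.324 min

30.324


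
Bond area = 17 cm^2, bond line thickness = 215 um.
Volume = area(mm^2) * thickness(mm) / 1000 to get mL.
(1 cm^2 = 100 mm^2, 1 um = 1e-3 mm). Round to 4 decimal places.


area_mm2 = 17 * 100 = 1700
blt_mm = 215 * 1e-3 = 0.215
vol_mm3 = 1700 * 0.215 = 365.5
vol_mL = 365.5 / 1000 = 0.3655 mL

0.3655


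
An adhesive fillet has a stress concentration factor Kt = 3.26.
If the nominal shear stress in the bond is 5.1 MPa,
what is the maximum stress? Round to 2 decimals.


Max stress = 5.1 * 3.26 = 16.63 MPa

16.63


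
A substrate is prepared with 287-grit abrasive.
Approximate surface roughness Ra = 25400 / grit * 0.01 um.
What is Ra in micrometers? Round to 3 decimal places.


Ra = 25400 / 287 * 0.01 = 0.885 um

0.885


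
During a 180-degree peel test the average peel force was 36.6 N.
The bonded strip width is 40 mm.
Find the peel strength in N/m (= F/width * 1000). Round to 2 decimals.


Peel strength = F/width * 1000
= 36.6 / 40 * 1000
= 915.00 N/m

915.00


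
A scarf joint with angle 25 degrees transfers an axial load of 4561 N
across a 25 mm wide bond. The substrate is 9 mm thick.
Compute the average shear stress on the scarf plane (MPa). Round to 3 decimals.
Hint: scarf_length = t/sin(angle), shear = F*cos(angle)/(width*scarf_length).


scarf_length = 9 / sin(25 deg) = 21.2958 mm
cos(25 deg) = 0.906308
shear stress = 4561 * 0.906308 / (25 * 21.2958)
= 7.764 MPa

7.764


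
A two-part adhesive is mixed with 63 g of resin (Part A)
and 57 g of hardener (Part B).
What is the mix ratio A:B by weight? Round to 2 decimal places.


Mix ratio = mass_A / mass_B
= 63 / 57
= 1.11

1.11


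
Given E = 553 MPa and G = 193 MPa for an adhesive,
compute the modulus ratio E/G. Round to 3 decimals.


E/G ratio = 553 / 193 = 2.865

2.865


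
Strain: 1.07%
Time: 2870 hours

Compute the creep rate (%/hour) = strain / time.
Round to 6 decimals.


Creep rate = 1.07 / 2870
= 0.000373 %/h

0.000373


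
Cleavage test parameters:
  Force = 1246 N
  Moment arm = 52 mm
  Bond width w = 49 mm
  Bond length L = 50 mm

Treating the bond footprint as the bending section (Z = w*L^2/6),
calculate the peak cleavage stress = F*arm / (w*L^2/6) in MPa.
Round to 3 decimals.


M = 1246 * 52 = 64792 N*mm
Z = 49 * 50^2 / 6 = 122500 / 6 mm^3
sigma = M / Z = 6 * 64792 / 122500 = 388752 / 122500
= 3.173 MPa

3.173


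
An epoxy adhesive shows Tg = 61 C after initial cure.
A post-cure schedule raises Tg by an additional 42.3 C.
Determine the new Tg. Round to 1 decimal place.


New Tg = 61 + 42.3
= 103.3 C

103.3


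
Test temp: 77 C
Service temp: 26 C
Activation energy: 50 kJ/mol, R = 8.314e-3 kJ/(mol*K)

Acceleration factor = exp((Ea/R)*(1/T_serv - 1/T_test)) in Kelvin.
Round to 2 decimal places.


AF = exp((50/0.008314)*(1/299.15 - 1/350.15))
= 18.69

18.69


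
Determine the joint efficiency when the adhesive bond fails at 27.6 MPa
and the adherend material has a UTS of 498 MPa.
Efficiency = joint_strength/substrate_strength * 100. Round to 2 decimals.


Joint efficiency = 27.6 / 498 * 100
= 5.54%

5.54


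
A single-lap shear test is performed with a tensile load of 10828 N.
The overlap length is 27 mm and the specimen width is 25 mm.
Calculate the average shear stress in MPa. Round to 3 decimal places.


Shear stress = F / (overlap * width)
= 10828 / (27 * 25)
= 10828 / 675
= 16.041 MPa

16.041


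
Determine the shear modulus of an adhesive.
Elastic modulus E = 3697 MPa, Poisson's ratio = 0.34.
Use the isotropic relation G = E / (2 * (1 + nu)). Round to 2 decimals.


G = 3697 / (2*(1+0.34)) = 3697 / 2.68
= 1379.48 MPa

1379.48


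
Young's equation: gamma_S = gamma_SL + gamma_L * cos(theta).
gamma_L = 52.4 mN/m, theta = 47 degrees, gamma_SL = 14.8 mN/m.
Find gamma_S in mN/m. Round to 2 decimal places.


cos(47 deg) = 0.681998
gamma_S = 14.8 + 52.4 * 0.681998
= 50.54 mN/m

50.54


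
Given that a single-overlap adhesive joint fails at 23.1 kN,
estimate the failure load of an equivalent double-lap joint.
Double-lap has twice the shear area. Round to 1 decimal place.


Double-lap factor = 2
Expected load = 23.1 * 2 = 46.2 kN

46.2


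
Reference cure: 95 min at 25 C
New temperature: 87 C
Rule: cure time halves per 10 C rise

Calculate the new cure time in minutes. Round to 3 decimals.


factor = 2^((87-25)/10) = 73.5167
t_new = 95 / 73.5167 = 1.292 min

1.292


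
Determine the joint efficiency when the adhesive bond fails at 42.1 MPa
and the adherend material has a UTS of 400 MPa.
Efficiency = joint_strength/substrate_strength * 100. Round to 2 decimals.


Joint efficiency = 42.1 / 400 * 100
= 10.53%

10.53


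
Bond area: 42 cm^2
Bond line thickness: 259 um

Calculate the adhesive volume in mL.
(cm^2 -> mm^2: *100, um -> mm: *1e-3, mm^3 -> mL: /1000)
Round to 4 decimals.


V = 42*100 * 259*1e-3 / 1000
= 1.0878 mL

1.0878


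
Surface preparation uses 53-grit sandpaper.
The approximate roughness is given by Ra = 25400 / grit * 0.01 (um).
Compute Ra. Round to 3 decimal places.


Ra = 25400 / 53 * 0.01
= 254 / 53
= 4.792 um

4.792


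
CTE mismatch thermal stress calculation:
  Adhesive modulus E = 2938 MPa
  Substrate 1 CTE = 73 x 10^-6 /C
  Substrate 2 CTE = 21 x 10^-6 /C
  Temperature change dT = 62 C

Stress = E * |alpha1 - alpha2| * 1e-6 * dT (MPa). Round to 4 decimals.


delta_alpha = |73 - 21| = 52 x 10^-6/C
Stress = 2938 * 52e-6 * 62
= 9.4721 MPa

9.4721


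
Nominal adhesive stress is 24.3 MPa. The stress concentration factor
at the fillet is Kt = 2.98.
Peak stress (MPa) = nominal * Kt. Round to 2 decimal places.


Peak = 24.3 * 2.98 = 72.41 MPa

72.41


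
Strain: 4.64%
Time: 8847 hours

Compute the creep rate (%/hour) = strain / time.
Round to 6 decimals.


Creep rate = 4.64 / 8847
= 0.000524 %/h

0.000524


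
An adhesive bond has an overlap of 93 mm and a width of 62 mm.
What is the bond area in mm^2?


Bond area = overlap * width
= 93 * 62
= 5766 mm^2

5766


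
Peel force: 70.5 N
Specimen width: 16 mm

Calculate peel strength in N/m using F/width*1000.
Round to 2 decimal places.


Peel strength = 70.5 / 16 * 1000 = 4406.25 N/m

4406.25


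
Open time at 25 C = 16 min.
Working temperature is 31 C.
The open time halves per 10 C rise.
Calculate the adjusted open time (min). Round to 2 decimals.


factor = 2^((31 - 25) / 10) = 1.5157
ot = 16 / 1.5157 = 10.56 min

10.56


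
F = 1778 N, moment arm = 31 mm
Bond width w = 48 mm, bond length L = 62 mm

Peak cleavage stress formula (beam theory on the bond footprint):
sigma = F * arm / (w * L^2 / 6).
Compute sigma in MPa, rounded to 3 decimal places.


sigma = (1778 * 31) / (48 * 3844 / 6)
= 55118 * 6 / 184512
= 330708 / 184512
= 1.792 MPa

1.792


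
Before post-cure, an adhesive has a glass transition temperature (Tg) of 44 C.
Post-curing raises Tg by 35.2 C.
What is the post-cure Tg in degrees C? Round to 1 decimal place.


Tg_post = Tg_base + delta_Tg
= 44 + 35.2
= 79.2 C

79.2


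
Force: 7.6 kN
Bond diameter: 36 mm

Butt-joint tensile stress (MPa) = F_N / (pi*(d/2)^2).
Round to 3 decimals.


F_N = 7.6 * 1000 = 7600.0 N
A = pi*(18.0)^2 = 1017.8760 mm^2
stress = 7600.0 / 1017.8760 = 7.467 MPa

7.467


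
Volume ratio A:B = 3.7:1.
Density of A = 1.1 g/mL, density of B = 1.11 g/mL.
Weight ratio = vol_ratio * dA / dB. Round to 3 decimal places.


Wt ratio = 3.7 * 1.1 / 1.11
= 3.667

3.667


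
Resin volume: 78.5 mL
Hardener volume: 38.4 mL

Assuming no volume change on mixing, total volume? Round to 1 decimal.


V_total = 78.5 + 38.4 = 116.9 mL

116.9


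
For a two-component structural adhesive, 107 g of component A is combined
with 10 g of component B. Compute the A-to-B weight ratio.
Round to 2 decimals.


Weight ratio A:B = 107 / 10
= 10.70

10.70


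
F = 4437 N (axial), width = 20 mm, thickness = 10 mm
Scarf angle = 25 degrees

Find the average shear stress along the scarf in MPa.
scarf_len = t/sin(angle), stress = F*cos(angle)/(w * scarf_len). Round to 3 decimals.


scarf_len = 10/sin(25 deg) = 23.6620
cos(25 deg) = 0.906308
stress = 4437*0.906308/(20*23.6620) = 8.497 MPa

8.497


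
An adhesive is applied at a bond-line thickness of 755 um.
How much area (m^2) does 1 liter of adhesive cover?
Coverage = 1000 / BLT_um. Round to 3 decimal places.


Coverage = 1000 / 755 = 1.325 m^2

1.325


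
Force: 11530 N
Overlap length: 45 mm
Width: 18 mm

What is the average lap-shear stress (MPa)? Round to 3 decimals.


Average shear stress = F / (overlap * width)
= 11530 / (45 * 18)
= 14.235 MPa

14.235


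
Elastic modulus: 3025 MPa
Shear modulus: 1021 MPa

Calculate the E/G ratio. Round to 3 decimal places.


E / G = 3025 / 1021 = 2.963

2.963


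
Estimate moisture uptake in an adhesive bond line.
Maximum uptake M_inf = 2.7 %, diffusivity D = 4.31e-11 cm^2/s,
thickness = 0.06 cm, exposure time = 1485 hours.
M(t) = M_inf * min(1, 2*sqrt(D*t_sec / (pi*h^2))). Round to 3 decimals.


Convert time: 1485 h = 5346000 s
ratio = min(1, 2*sqrt(4.31e-11*5346000/(pi*0.06^2)))
= 0.285468
M(t) = 2.7 * 0.285468 = 0.771%

0.771


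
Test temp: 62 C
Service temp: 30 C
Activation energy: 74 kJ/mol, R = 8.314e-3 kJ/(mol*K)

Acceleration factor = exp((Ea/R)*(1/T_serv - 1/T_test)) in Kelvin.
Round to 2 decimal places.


AF = exp((74/0.008314)*(1/303.15 - 1/335.15))
= 16.50

16.50


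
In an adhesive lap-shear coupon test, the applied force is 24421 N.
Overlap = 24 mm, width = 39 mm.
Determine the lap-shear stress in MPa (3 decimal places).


stress = F / (overlap * width)
= 24421 / (24 * 39)
= 26.091 MPa

26.091


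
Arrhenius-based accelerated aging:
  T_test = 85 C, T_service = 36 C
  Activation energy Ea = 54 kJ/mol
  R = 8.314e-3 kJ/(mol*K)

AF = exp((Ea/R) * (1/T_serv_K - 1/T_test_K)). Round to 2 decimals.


T_test_K = 358.15, T_serv_K = 309.15
AF = exp((54/8.314e-3) * (1/309.15 - 1/358.15))
= 17.71

17.71


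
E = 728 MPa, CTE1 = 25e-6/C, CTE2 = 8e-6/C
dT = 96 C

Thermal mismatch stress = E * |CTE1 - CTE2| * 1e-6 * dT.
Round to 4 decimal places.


= 728 * 17e-6 * 96
= 1.1881 MPa

1.1881


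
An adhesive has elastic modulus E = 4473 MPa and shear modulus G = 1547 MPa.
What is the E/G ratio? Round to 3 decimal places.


E/G = 4473 / 1547 = 2.891

2.891


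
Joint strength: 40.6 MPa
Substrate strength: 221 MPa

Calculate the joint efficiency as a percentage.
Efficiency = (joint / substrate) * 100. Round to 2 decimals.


Efficiency = (40.6 / 221) * 100 = 18.37%

18.37


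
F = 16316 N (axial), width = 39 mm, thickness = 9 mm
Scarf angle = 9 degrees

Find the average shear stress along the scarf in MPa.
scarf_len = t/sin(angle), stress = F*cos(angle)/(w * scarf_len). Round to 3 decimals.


scarf_len = 9/sin(9 deg) = 57.5321
cos(9 deg) = 0.987688
stress = 16316*0.987688/(39*57.5321) = 7.182 MPa

7.182


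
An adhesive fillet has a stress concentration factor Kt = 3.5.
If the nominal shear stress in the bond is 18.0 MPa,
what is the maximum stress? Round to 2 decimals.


Max stress = 18.0 * 3.5 = 63.00 MPa

63.00


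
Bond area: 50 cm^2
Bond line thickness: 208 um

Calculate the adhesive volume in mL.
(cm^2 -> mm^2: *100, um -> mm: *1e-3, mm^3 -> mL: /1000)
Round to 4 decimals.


V = 50*100 * 208*1e-3 / 1000
= 1.0400 mL

1.0400


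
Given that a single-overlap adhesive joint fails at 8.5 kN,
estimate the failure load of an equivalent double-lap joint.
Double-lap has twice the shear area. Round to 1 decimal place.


Double-lap factor = 2
Expected load = 8.5 * 2 = 17.0 kN

17.0


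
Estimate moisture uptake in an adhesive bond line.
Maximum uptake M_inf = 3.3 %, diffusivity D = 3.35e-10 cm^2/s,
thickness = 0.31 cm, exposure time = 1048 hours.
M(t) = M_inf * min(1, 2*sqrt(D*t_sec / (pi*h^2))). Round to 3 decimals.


Convert time: 1048 h = 3772800 s
ratio = min(1, 2*sqrt(3.35e-10*3772800/(pi*0.31^2)))
= 0.129404
M(t) = 3.3 * 0.129404 = 0.427%

0.427


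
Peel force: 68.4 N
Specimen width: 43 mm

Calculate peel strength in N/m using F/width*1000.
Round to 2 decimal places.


Peel strength = 68.4 / 43 * 1000 = 1590.70 N/m

1590.70


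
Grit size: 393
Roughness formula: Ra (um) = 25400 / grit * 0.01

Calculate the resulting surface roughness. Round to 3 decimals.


Ra = 25400 / 393 * 0.01
= 0.646 um

0.646


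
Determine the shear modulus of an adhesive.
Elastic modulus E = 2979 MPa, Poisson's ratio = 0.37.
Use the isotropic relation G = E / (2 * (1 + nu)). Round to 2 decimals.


G = 2979 / (2*(1+0.37)) = 2979 / 2.74
= 1087.23 MPa

1087.23


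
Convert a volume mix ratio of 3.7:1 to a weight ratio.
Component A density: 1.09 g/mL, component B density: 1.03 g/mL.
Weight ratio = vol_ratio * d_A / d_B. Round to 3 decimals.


= 3.7 * 1.09 / 1.03 = 3.916

3.916


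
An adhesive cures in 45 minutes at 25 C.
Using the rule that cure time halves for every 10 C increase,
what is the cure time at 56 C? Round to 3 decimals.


Factor = 2^((56 - 25) / 10) = 8.5742
Cure time = 45 / 8.5742
= 5.248 minutes

5.248


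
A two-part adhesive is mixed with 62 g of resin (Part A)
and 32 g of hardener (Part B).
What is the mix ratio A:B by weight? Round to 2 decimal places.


Mix ratio = mass_A / mass_B
= 62 / 32
= 1.94

1.94


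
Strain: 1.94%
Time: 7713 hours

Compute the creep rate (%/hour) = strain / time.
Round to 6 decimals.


Creep rate = 1.94 / 7713
= 0.000252 %/h

0.000252


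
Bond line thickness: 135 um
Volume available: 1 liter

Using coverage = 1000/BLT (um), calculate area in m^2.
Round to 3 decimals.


1 L = 1e6 mm^3, thickness = 135 um = 0.135 mm
Area = 1e6 / 0.135 mm^2 = (1e6 / 0.135) / 1e6 m^2 = 1000 / 135 m^2
= 7.407 m^2

7.407


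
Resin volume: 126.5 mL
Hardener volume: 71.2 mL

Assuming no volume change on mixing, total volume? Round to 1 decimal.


V_total = 126.5 + 71.2 = 197.7 mL

197.7


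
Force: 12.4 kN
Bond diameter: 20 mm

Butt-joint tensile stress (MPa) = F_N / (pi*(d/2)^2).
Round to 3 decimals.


F_N = 12.4 * 1000 = 12400.0 N
A = pi*(10.0)^2 = 314.1593 mm^2
stress = 12400.0 / 314.1593 = 39.470 MPa

39.470


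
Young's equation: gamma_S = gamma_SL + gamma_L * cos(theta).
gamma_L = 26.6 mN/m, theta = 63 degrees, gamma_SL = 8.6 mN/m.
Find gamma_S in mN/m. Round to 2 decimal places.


cos(63 deg) = 0.453990
gamma_S = 8.6 + 26.6 * 0.453990
= 20.68 mN/m

20.68


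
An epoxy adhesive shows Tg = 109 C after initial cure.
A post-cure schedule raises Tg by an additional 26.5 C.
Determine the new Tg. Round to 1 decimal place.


New Tg = 109 + 26.5
= 135.5 C

135.5


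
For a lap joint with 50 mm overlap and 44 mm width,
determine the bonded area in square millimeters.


Area = 50 * 44 = 2200 mm^2

2200


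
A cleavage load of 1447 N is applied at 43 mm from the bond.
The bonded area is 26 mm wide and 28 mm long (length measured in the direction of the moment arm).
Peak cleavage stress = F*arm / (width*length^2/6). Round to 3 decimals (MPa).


Moment = 1447 * 43 = 62221 N*mm
Section modulus = 26 * 784 / 6 = 20384 / 6 mm^3
Stress = 62221 / (20384 / 6) = 373326 / 20384
= 18.315 MPa

18.315


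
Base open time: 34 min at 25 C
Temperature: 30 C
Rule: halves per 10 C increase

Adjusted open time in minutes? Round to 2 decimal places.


Acceleration = 2^((30-25)/10) = 1.4142
Open time = 34 / 1.4142 = 24.04 min

24.04


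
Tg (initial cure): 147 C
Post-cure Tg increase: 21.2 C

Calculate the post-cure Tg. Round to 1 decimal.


Post-cure Tg = 147 + 21.2 = 168.2 C

168.2


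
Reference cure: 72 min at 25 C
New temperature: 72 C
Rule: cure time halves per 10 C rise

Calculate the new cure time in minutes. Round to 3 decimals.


factor = 2^((72-25)/10) = 25.9921
t_new = 72 / 25.9921 = 2.770 min

2.770


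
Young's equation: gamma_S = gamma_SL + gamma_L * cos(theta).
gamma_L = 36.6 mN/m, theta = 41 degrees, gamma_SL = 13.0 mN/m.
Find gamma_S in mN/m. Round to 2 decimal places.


cos(41 deg) = 0.754710
gamma_S = 13.0 + 36.6 * 0.754710
= 40.62 mN/m

40.62


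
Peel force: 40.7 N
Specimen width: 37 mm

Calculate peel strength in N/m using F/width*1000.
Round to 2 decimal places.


Peel strength = 40.7 / 37 * 1000 = 1100.00 N/m

1100.00


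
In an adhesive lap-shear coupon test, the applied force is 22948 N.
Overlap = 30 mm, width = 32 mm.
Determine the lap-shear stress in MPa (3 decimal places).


stress = F / (overlap * width)
= 22948 / (30 * 32)
= 23.904 MPa

23.904


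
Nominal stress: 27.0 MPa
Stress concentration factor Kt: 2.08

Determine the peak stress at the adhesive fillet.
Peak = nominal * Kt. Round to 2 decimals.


Peak stress = 27.0 * 2.08
= 56.16 MPa

56.16


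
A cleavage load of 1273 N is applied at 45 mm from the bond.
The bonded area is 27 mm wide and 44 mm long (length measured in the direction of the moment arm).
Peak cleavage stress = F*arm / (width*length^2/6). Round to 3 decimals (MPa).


Moment = 1273 * 45 = 57285 N*mm
Section modulus = 27 * 1936 / 6 = 52272 / 6 mm^3
Stress = 57285 / (52272 / 6) = 343710 / 52272
= 6.575 MPa

6.575


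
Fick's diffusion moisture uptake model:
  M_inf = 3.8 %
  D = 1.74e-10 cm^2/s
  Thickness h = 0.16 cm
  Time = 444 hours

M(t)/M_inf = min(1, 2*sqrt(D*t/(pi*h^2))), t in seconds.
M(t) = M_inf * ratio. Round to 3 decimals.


t_sec = 444 * 3600 = 1598400
ratio = 2*sqrt(1.74e-10*1598400/(pi*0.16^2))
= min(1, 0.117612)
= 0.117612
M(t) = 3.8 * 0.117612 = 0.447 %

0.447


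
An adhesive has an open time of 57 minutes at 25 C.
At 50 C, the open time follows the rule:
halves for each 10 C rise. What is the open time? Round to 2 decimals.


Factor = 2^((50-25)/10) = 5.6569
Open time = 57 / 5.6569 = 10.08 min

10.08


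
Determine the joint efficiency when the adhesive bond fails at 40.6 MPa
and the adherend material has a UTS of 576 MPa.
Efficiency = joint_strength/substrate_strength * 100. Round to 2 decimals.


Joint efficiency = 40.6 / 576 * 100
= 7.05%

7.05


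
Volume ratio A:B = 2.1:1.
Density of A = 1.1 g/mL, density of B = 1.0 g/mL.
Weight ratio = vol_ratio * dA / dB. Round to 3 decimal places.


Wt ratio = 2.1 * 1.1 / 1.0
= 2.310

2.310


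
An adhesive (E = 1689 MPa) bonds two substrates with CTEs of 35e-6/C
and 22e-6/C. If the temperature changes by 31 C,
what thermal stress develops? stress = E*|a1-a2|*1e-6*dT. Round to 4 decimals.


Stress = 1689 * |35 - 22| * 1e-6 * 31
= 0.6807 MPa

0.6807


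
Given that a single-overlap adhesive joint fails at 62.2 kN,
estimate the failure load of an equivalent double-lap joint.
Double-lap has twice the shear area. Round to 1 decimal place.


Double-lap factor = 2
Expected load = 62.2 * 2 = 124.4 kN

124.4


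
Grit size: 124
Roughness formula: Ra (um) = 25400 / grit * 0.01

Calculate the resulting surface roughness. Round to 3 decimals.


Ra = 25400 / 124 * 0.01
= 2.048 um

2.048


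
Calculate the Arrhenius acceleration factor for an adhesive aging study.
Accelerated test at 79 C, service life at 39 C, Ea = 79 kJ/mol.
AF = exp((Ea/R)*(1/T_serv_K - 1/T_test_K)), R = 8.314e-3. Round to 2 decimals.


T_test = 352.15 K, T_serv = 312.15 K
Ea/R = 79 / 0.008314 = 9502.04
AF = exp(9502.04 * (1/312.15 - 1/352.15))
= 31.74

31.74


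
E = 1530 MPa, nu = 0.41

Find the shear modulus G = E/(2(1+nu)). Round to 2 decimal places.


G = 1530 / (2 * 1.41)
= 542.55 MPa

542.55


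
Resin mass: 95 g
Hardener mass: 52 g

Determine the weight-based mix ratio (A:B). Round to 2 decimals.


Ratio = 95 / 52 = 1.83

1.83


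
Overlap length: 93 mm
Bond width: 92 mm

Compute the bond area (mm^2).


Bond area = 93 * 92 = 8556 mm^2

8556


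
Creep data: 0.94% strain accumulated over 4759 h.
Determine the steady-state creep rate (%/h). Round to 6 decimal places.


Rate = 0.94 / 4759 = 0.000198 %/h

0.000198


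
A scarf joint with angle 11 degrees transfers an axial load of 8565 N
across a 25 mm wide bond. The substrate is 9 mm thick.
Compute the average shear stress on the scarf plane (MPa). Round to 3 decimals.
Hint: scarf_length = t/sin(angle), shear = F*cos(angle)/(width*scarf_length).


scarf_length = 9 / sin(11 deg) = 47.1676 mm
cos(11 deg) = 0.981627
shear stress = 8565 * 0.981627 / (25 * 47.1676)
= 7.130 MPa

7.130


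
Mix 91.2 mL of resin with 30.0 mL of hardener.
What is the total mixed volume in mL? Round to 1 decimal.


Total = 91.2 + 30.0 = 121.2 mL

121.2


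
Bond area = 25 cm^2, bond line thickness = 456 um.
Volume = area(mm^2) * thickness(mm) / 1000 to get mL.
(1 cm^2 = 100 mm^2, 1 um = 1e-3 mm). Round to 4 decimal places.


area_mm2 = 25 * 100 = 2500
blt_mm = 456 * 1e-3 = 0.456
vol_mm3 = 2500 * 0.456 = 1140.0
vol_mL = 1140.0 / 1000 = 1.1400 mL

1.1400


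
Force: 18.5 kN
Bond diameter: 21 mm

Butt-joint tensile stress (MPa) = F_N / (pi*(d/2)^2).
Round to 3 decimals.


F_N = 18.5 * 1000 = 18500.0 N
A = pi*(10.5)^2 = 346.3606 mm^2
stress = 18500.0 / 346.3606 = 53.413 MPa

53.413


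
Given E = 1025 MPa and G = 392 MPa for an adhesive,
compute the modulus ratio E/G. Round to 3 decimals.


E/G ratio = 1025 / 392 = 2.615

2.615


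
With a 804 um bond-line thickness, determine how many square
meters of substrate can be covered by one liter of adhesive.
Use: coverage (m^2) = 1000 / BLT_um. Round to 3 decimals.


Coverage = 1000 / 804 = 1.244 m^2

1.244


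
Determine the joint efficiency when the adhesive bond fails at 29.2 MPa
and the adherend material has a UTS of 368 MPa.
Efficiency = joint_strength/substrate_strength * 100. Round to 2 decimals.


Joint efficiency = 29.2 / 368 * 100
= 7.93%

7.93


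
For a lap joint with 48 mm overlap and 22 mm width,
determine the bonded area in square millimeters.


Area = 48 * 22 = 1056 mm^2

1056


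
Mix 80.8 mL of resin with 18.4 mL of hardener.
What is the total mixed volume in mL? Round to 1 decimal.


Total = 80.8 + 18.4 = 99.2 mL

99.2


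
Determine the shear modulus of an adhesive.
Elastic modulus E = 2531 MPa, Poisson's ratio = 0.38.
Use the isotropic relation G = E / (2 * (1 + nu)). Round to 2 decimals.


G = 2531 / (2*(1+0.38)) = 2531 / 2.76
= 917.03 MPa

917.03


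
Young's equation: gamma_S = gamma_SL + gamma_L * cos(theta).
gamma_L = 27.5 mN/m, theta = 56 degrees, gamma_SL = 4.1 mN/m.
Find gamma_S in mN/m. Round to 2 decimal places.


cos(56 deg) = 0.559193
gamma_S = 4.1 + 27.5 * 0.559193
= 19.48 mN/m

19.48


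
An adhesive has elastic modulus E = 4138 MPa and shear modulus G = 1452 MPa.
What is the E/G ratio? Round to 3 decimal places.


E/G = 4138 / 1452 = 2.850

2.850


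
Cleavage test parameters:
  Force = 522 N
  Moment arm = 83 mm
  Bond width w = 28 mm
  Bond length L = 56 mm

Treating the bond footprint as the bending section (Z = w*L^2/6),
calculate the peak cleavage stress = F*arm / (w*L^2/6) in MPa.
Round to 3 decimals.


M = 522 * 83 = 43326 N*mm
Z = 28 * 56^2 / 6 = 87808 / 6 mm^3
sigma = M / Z = 6 * 43326 / 87808 = 259956 / 87808
= 2.961 MPa

2.961


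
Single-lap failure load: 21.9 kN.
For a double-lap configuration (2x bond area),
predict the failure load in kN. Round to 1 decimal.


Failure load = 21.9 * 2 = 43.8 kN

43.8


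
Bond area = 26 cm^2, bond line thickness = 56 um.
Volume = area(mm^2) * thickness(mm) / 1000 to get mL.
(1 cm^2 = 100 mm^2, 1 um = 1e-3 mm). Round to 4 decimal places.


area_mm2 = 26 * 100 = 2600
blt_mm = 56 * 1e-3 = 0.056
vol_mm3 = 2600 * 0.056 = 145.6
vol_mL = 145.6 / 1000 = 0.1456 mL

0.1456


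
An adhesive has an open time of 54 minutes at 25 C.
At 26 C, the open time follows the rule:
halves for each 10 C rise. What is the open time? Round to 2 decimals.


Factor = 2^((26-25)/10) = 1.0718
Open time = 54 / 1.0718 = 50.38 min

50.38


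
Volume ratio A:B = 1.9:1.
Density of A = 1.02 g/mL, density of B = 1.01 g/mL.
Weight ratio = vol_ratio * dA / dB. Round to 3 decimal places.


Wt ratio = 1.9 * 1.02 / 1.01
= 1.919

1.919


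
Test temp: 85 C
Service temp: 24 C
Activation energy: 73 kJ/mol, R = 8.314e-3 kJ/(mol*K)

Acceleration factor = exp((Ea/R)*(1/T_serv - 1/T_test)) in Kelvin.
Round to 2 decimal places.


AF = exp((73/0.008314)*(1/297.15 - 1/358.15))
= 153.35

153.35


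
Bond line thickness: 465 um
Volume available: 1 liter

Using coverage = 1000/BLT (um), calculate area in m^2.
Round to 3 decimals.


1 L = 1e6 mm^3, thickness = 465 um = 0.465 mm
Area = 1e6 / 0.465 mm^2 = (1e6 / 0.465) / 1e6 m^2 = 1000 / 465 m^2
= 2.151 m^2

2.151


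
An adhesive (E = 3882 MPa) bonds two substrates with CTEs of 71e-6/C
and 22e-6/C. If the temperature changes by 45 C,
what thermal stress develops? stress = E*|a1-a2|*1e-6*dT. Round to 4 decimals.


Stress = 3882 * |71 - 22| * 1e-6 * 45
= 8.5598 MPa

8.5598


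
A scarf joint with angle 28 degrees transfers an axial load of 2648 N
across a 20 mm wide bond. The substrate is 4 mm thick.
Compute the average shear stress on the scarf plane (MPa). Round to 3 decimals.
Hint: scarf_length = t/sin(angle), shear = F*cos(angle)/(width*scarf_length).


scarf_length = 4 / sin(28 deg) = 8.5202 mm
cos(28 deg) = 0.882948
shear stress = 2648 * 0.882948 / (20 * 8.5202)
= 13.721 MPa

13.721


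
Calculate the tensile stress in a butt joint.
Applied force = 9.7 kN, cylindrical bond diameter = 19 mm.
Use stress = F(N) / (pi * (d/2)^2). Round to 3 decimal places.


A = pi * 9.5^2 = 283.5287 mm^2
sigma = 9700.0 / 283.5287 = 34.212 MPa

34.212


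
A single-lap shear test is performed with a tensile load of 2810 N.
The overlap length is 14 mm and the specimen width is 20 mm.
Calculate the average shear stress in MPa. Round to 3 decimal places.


Shear stress = F / (overlap * width)
= 2810 / (14 * 20)
= 2810 / 280
= 10.036 MPa

10.036


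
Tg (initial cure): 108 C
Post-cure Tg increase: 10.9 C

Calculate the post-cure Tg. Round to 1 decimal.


Post-cure Tg = 108 + 10.9 = 118.9 C

118.9


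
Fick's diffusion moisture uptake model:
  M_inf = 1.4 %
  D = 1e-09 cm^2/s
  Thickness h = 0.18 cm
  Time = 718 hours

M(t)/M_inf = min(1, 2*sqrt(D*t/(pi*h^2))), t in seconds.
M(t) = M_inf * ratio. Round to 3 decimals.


t_sec = 718 * 3600 = 2584800
ratio = 2*sqrt(1e-09*2584800/(pi*0.18^2))
= min(1, 0.318710)
= 0.318710
M(t) = 1.4 * 0.318710 = 0.446 %

0.446


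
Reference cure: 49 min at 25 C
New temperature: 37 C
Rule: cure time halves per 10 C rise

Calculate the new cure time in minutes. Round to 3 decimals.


factor = 2^((37-25)/10) = 2.2974
t_new = 49 / 2.2974 = 21.328 min

21.328


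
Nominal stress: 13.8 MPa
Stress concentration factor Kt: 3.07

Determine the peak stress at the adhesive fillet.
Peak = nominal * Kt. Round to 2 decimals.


Peak stress = 13.8 * 3.07
= 42.37 MPa

42.37


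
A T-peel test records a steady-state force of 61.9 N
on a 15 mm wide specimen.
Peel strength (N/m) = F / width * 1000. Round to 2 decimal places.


Peel strength = 61.9 / 15 * 1000
= 4126.67 N/m

4126.67


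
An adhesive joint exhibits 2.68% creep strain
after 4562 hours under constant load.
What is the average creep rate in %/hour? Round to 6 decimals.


Creep rate = strain / time
= 2.68 / 4562
= 0.000587 %/h

0.000587


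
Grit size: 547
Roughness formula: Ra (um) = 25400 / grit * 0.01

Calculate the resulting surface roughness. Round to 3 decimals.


Ra = 25400 / 547 * 0.01
= 0.464 um

0.464


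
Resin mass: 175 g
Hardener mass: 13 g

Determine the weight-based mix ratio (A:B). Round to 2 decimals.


Ratio = 175 / 13 = 13.46

13.46


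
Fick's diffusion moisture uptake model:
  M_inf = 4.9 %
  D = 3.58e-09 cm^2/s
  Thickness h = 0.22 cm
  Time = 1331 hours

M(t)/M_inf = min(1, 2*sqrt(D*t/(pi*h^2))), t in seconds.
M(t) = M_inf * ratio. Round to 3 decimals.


t_sec = 1331 * 3600 = 4791600
ratio = 2*sqrt(3.58e-09*4791600/(pi*0.22^2))
= min(1, 0.671760)
= 0.671760
M(t) = 4.9 * 0.671760 = 3.292 %

3.292


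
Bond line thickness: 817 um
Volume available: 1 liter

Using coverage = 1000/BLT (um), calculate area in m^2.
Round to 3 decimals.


1 L = 1e6 mm^3, thickness = 817 um = 0.817 mm
Area = 1e6 / 0.817 mm^2 = (1e6 / 0.817) / 1e6 m^2 = 1000 / 817 m^2
= 1.224 m^2

1.224


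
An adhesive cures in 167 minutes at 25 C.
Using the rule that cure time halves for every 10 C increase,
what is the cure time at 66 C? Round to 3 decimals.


Factor = 2^((66 - 25) / 10) = 17.1484
Cure time = 167 / 17.1484
= 9.739 minutes

9.739


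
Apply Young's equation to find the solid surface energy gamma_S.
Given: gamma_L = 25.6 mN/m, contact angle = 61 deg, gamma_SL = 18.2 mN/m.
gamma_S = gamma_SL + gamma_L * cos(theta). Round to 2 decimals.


theta_rad = 61 * pi/180 = 1.064651
gamma_S = 18.2 + 25.6 * cos(1.064651)
= 30.61 mN/m

30.61


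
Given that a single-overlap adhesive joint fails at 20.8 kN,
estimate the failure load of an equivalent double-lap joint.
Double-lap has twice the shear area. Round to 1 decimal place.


Double-lap factor = 2
Expected load = 20.8 * 2 = 41.6 kN

41.6


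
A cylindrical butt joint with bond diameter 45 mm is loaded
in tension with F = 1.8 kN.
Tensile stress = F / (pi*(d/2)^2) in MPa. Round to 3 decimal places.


Area = pi * (45/2)^2 = 1590.4313 mm^2
Stress = 1.8*1000 / 1590.4313
= 1.132 MPa

1.132


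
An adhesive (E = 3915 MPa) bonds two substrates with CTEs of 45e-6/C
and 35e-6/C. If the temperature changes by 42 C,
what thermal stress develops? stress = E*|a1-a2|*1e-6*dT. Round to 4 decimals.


Stress = 3915 * |45 - 35| * 1e-6 * 42
= 1.6443 MPa

1.6443


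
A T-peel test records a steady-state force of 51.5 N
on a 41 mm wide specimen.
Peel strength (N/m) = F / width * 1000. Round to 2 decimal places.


Peel strength = 51.5 / 41 * 1000
= 1256.10 N/m

1256.10


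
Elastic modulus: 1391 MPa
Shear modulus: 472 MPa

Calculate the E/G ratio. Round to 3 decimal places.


E / G = 1391 / 472 = 2.947

2.947


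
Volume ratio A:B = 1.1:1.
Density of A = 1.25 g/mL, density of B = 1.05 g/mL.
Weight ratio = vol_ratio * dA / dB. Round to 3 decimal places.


Wt ratio = 1.1 * 1.25 / 1.05
= 1.310

1.310


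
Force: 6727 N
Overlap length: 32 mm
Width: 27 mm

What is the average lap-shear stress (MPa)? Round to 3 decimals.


Average shear stress = F / (overlap * width)
= 6727 / (32 * 27)
= 7.786 MPa

7.786


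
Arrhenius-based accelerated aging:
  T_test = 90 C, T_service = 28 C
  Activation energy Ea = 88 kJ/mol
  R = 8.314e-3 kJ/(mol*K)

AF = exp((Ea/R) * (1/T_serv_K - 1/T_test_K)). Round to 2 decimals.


T_test_K = 363.15, T_serv_K = 301.15
AF = exp((88/8.314e-3) * (1/301.15 - 1/363.15))
= 403.68

403.68


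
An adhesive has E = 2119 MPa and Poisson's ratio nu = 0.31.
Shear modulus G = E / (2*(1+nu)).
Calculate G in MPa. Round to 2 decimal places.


G = 2119 / (2*(1+0.31))
= 2119 / 2.62
= 808.78 MPa

808.78


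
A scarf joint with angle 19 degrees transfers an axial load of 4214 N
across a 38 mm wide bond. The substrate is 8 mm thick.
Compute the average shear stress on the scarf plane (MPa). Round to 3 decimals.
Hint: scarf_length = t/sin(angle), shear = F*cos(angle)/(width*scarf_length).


scarf_length = 8 / sin(19 deg) = 24.5724 mm
cos(19 deg) = 0.945519
shear stress = 4214 * 0.945519 / (38 * 24.5724)
= 4.267 MPa

4.267


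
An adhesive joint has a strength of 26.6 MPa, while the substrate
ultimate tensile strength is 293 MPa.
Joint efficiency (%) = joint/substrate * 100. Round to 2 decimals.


Efficiency = 26.6 / 293 * 100
= 9.08%

9.08


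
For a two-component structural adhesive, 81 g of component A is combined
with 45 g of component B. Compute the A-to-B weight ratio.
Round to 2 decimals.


Weight ratio A:B = 81 / 45
= 1.80

1.80


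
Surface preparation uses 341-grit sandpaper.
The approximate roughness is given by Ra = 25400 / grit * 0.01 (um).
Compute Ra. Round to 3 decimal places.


Ra = 25400 / 341 * 0.01
= 254 / 341
= 0.745 um

0.745


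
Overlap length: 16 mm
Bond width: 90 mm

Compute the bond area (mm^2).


Bond area = 16 * 90 = 1440 mm^2

1440


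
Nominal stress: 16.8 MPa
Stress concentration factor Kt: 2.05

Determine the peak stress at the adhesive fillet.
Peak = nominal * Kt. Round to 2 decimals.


Peak stress = 16.8 * 2.05
= 34.44 MPa

34.44


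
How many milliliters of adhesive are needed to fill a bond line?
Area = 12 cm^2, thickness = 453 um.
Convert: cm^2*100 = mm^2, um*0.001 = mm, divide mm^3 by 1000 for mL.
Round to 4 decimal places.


= (12 * 100) * (453 * 0.001) / 1000
= 0.5436 mL

0.5436


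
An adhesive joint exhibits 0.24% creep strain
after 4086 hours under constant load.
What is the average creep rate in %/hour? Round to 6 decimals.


Creep rate = strain / time
= 0.24 / 4086
= 0.000059 %/h

0.000059


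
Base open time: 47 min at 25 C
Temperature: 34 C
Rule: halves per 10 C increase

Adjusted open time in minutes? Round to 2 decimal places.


Acceleration = 2^((34-25)/10) = 1.8661
Open time = 47 / 1.8661 = 25.19 min

25.19


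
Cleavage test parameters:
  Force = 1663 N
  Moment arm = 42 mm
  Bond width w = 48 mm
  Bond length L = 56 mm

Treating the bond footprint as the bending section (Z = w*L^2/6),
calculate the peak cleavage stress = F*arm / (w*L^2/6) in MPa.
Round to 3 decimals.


M = 1663 * 42 = 69846 N*mm
Z = 48 * 56^2 / 6 = 150528 / 6 mm^3
sigma = M / Z = 6 * 69846 / 150528 = 419076 / 150528
= 2.784 MPa

2.784


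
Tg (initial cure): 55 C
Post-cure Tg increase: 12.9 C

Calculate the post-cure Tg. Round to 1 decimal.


Post-cure Tg = 55 + 12.9 = 67.9 C

67.9
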